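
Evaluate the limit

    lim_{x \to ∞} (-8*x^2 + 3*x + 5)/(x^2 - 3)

Numerator and denominator both have degree 2.
Dividing every term by x^2, all lower-order terms vanish and the limit is the ratio of leading coefficients, -8/(1) = -8.

-8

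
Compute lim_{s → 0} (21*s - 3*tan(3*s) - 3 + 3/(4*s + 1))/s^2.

Substitution gives 0/0 (the numerator vanishes to order 2).
Expand each term to order s^2: the coefficient of s^2 in 3·1/(1 + 4s) is 48 and in -3·tan(3s) is 0.
Lower-order terms cancel with the polynomial part, so the numerator is (48)·s^2 + o(s^2), and the limit is (48)/(1) = 48.

48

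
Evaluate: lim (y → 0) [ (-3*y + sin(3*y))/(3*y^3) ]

-3/2

Direct substitution gives 0/0.
Apply L'Hôpital: lim (3*cos(3*y) - 3)/(9*y^2), still 0/0.
Apply L'Hôpital: lim (-9*sin(3*y))/(18*y), still 0/0.
After 3 applications of L'Hôpital's rule the quotient is (-27*cos(3*y))/(18); substituting y = 0 gives -3/2.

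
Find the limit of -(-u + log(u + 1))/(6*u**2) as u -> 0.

1/12

Direct substitution gives 0/0.
Apply L'Hôpital: lim (-1 + 1/(u + 1))/(-12*u), still 0/0.
After 2 applications of L'Hôpital's rule the quotient is (-1/(u + 1)^2)/(-12); substituting u = 0 gives 1/12.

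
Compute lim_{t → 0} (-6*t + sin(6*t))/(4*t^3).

-9

Direct substitution gives 0/0.
Apply L'Hôpital: lim (6*cos(6*t) - 6)/(12*t^2), still 0/0.
Apply L'Hôpital: lim (-36*sin(6*t))/(24*t), still 0/0.
After 3 applications of L'Hôpital's rule the quotient is (-216*cos(6*t))/(24); substituting t = 0 gives -9.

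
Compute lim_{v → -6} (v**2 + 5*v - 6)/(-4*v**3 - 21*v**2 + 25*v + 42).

7/155

Direct substitution gives 0/0, so factor. Both numerator and denominator have (v + 6) as a factor.
After cancelling, the expression reduces to (v - 1)/(-4*v^2 + 3*v + 7).
Substituting v = -6 gives 7/155.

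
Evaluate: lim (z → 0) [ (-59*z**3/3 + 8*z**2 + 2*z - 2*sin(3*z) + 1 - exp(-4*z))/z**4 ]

-32/3

Substitution gives 0/0 (the numerator vanishes to order 4).
Expand each term to order z^4: the coefficient of z^4 in -2·sin(3z) is 0 and in −e^(-4z) is -32/3.
Lower-order terms cancel with the polynomial part, so the numerator is (-32/3)·z^4 + o(z^4), and the limit is (-32/3)/(1) = -32/3.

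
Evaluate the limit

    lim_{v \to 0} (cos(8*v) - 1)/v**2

-32

Direct substitution gives 0/0.
Apply L'Hôpital: lim (-8*sin(8*v))/(2*v), still 0/0.
After 2 applications of L'Hôpital's rule the quotient is (-64*cos(8*v))/(2); substituting v = 0 gives -32.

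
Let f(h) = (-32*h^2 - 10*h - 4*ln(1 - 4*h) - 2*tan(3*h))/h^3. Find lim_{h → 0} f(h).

202/3

Substitution gives 0/0 (the numerator vanishes to order 3).
Expand each term to order h^3: the coefficient of h^3 in -2·tan(3h) is -18 and in -4·ln(1 - 4h) is 256/3.
Lower-order terms cancel with the polynomial part, so the numerator is (202/3)·h^3 + o(h^3), and the limit is (202/3)/(1) = 202/3.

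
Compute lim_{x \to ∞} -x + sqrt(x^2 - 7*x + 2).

An ∞ − ∞ form. Rationalising with the conjugate, the difference becomes (-7x + 2) / (√(x^2 - 7*x + 2) + x).
For large x the denominator behaves like 2·x, so the quotient tends to -7/2 = -7/2.

-7/2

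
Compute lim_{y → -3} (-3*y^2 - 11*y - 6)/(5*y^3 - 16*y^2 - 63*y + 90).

1/24

Direct substitution gives 0/0, so factor. Both numerator and denominator have (y + 3) as a factor.
After cancelling, the expression reduces to (-3*y - 2)/(5*y^2 - 31*y + 30).
Substituting y = -3 gives 1/24.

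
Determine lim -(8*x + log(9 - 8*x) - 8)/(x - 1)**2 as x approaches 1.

32

Direct substitution gives 0/0.
Apply L'Hôpital: lim (8 - 8/(9 - 8*x))/(2 - 2*x), still 0/0.
After 2 applications of L'Hôpital's rule the quotient is (-64/(9 - 8*x)^2)/(-2); substituting x = 1 gives 32.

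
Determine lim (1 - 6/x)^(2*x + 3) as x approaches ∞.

e^(-12)

Let L be the limit and take ln: ln L = lim (2x + 3)·ln(1 - 6/x) = lim (2x + 3)·(-6/x + O(1/x²)) = -12.
Hence L = e^(-12).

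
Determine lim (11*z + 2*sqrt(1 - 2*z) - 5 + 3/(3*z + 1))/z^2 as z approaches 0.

26

Substitution gives 0/0 (the numerator vanishes to order 2).
Expand each term to order z^2: the coefficient of z^2 in 3·1/(1 + 3z) is 27 and in 2·√(1 - 2z) is -1.
Lower-order terms cancel with the polynomial part, so the numerator is (26)·z^2 + o(z^2), and the limit is (26)/(1) = 26.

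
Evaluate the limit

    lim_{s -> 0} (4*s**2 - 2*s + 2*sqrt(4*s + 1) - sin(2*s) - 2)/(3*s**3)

28/9

Substitution gives 0/0; apply L'Hôpital's rule 3 times.
After differentiating numerator and denominator 3 times the quotient is (8*cos(2*s) + 48/(4*s + 1)^(5/2))/(18); at s = 0 this is 28/9.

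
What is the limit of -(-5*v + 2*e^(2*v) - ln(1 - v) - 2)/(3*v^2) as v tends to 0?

Substitution gives 0/0 (the numerator vanishes to order 2).
Expand each term to order v^2: the coefficient of v^2 in −ln(1 - v) is 1/2 and in 2·e^(2v) is 4.
Lower-order terms cancel with the polynomial part, so the numerator is (9/2)·v^2 + o(v^2), and the limit is (9/2)/(-3) = -3/2.

-3/2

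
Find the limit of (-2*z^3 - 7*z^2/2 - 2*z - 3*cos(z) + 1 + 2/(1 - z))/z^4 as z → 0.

Substitution gives 0/0; apply L'Hôpital's rule 4 times.
After differentiating numerator and denominator 4 times the quotient is (-3*cos(z) - 48/(z - 1)^5)/(24); at z = 0 this is 15/8.

15/8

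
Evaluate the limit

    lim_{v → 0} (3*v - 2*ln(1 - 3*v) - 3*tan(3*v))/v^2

9

Substitution gives 0/0 (the numerator vanishes to order 2).
Expand each term to order v^2: the coefficient of v^2 in -2·ln(1 - 3v) is 9 and in -3·tan(3v) is 0.
Lower-order terms cancel with the polynomial part, so the numerator is (9)·v^2 + o(v^2), and the limit is (9)/(1) = 9.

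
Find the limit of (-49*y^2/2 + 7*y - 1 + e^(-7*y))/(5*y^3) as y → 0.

Direct substitution gives 0/0.
Apply L'Hôpital: lim (-49*y + 7 - 7*e^(-7*y))/(15*y^2), still 0/0.
Apply L'Hôpital: lim (-49 + 49*e^(-7*y))/(30*y), still 0/0.
After 3 applications of L'Hôpital's rule the quotient is (-343*e^(-7*y))/(30); substituting y = 0 gives -343/30.

-343/30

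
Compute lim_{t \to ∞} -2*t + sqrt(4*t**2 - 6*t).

An ∞ − ∞ form. Rationalising with the conjugate, the difference becomes (-6t) / (√(4*t^2 - 6*t) + 2t).
For large t the denominator behaves like 2·2t, so the quotient tends to -6/4 = -3/2.

-3/2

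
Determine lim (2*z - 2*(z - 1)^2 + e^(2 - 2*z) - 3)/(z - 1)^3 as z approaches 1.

Direct substitution gives 0/0.
Apply L'Hôpital: lim (-4*z - 2*e^(2 - 2*z) + 6)/(3*(z - 1)^2), still 0/0.
Apply L'Hôpital: lim (4*e^(2 - 2*z) - 4)/(6*z - 6), still 0/0.
After 3 applications of L'Hôpital's rule the quotient is (-8*e^(2 - 2*z))/(6); substituting z = 1 gives -4/3.

-4/3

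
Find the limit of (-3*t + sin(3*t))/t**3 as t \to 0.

-9/2

Direct substitution gives 0/0.
Apply L'Hôpital: lim (3*cos(3*t) - 3)/(3*t^2), still 0/0.
Apply L'Hôpital: lim (-9*sin(3*t))/(6*t), still 0/0.
After 3 applications of L'Hôpital's rule the quotient is (-27*cos(3*t))/(6); substituting t = 0 gives -9/2.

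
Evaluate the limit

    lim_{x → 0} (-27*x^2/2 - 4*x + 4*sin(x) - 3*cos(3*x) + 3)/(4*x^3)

-1/6

Substitution gives 0/0; apply L'Hôpital's rule 3 times.
After differentiating numerator and denominator 3 times the quotient is (-81*sin(3*x) - 4*cos(x))/(24); at x = 0 this is -1/6.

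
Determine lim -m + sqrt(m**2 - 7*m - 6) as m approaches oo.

-7/2

An ∞ − ∞ form. Rationalising with the conjugate, the difference becomes (-7m - 6) / (√(m^2 - 7*m - 6) + m).
For large m the denominator behaves like 2·m, so the quotient tends to -7/2 = -7/2.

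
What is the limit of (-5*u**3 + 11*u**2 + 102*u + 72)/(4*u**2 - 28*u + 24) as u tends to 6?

-153/10

Direct substitution gives 0/0, so factor. Both numerator and denominator have (u - 6) as a factor.
After cancelling, the expression reduces to (-5*u^2 - 19*u - 12)/(4*u - 4).
Substituting u = 6 gives -153/10.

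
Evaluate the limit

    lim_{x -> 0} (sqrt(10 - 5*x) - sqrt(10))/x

A 0/0 form; rationalise with √(10 - 5x) + √10. This collapses the numerator to -5x, leaving -5/(√(10 - 5x) + √10) → -5/(2√10) = -√(10)/4.

-√(10)/4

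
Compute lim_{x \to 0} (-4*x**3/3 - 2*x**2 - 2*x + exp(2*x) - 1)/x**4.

2/3

Direct substitution gives 0/0.
Apply L'Hôpital: lim (-4*x^2 - 4*x + 2*e^(2*x) - 2)/(4*x^3), still 0/0.
Apply L'Hôpital: lim (-8*x + 4*e^(2*x) - 4)/(12*x^2), still 0/0.
Apply L'Hôpital: lim (8*e^(2*x) - 8)/(24*x), still 0/0.
After 4 applications of L'Hôpital's rule the quotient is (16*e^(2*x))/(24); substituting x = 0 gives 2/3.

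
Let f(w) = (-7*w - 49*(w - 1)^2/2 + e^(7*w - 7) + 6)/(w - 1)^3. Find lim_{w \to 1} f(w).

343/6

Direct substitution gives 0/0.
Apply L'Hôpital: lim (-49*w + 7*e^(7*w - 7) + 42)/(3*(w - 1)^2), still 0/0.
Apply L'Hôpital: lim (49*e^(7*w - 7) - 49)/(6*w - 6), still 0/0.
After 3 applications of L'Hôpital's rule the quotient is (343*e^(7*w - 7))/(6); substituting w = 1 gives 343/6.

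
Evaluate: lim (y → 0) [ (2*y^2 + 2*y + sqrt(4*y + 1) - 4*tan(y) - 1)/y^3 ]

Substitution gives 0/0 (the numerator vanishes to order 3).
Expand each term to order y^3: the coefficient of y^3 in √(1 + 4y) is 4 and in -4·tan(y) is -4/3.
Lower-order terms cancel with the polynomial part, so the numerator is (8/3)·y^3 + o(y^3), and the limit is (8/3)/(1) = 8/3.

8/3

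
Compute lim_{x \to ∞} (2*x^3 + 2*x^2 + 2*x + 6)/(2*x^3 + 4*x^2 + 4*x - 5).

Numerator and denominator both have degree 3.
Dividing every term by x^3, all lower-order terms vanish and the limit is the ratio of leading coefficients, 2/(2) = 1.

1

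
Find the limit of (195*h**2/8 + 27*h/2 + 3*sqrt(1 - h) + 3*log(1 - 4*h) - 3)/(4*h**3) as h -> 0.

-1027/64

Substitution gives 0/0; apply L'Hôpital's rule 3 times.
After differentiating numerator and denominator 3 times the quotient is (384/(4*h - 1)^3 - 9/(8*(1 - h)^(5/2)))/(24); at h = 0 this is -1027/64.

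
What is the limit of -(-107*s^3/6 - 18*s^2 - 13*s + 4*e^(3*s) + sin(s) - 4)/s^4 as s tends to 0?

-27/2

Substitution gives 0/0 (the numerator vanishes to order 4).
Expand each term to order s^4: the coefficient of s^4 in sin(s) is 0 and in 4·e^(3s) is 27/2.
Lower-order terms cancel with the polynomial part, so the numerator is (27/2)·s^4 + o(s^4), and the limit is (27/2)/(-1) = -27/2.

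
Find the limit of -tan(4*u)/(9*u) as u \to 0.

Substitution gives 0/0.
Since tan(θ)/θ → 1 as θ → 0, tan(4u)/(4u) → 1 and the limit is 4/(-9) = -4/9.

-4/9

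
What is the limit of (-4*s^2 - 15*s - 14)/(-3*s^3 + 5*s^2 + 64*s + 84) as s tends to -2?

1/8

Direct substitution gives 0/0, so factor. Both numerator and denominator have (s + 2) as a factor.
After cancelling, the expression reduces to (-4*s - 7)/(-3*s^2 + 11*s + 42).
Substituting s = -2 gives 1/8.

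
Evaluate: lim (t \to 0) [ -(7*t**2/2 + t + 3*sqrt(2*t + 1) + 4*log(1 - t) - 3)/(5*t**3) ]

Substitution gives 0/0; apply L'Hôpital's rule 3 times.
After differentiating numerator and denominator 3 times the quotient is (9/(2*t + 1)^(5/2) + 8/(t - 1)^3)/(-30); at t = 0 this is -1/30.

-1/30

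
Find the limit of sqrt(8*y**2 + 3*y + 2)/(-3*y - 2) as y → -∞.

2*√(2)/3

For large |y|, √(8*y^2 + 3*y + 2) ≈ √8·|y| and the denominator ≈ -3y.
Since y → −∞, |y| = −y, giving −√8/(-3) = 2*√(2)/3.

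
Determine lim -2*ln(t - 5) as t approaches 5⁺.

As t → 5⁺, t - 5 → 0⁺ and ln(t - 5) → −∞.
Multiplying by -2 gives ∞.

∞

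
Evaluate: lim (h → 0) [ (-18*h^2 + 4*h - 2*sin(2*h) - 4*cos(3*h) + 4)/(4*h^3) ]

2/3

Substitution gives 0/0; apply L'Hôpital's rule 3 times.
After differentiating numerator and denominator 3 times the quotient is (-108*sin(3*h) + 16*cos(2*h))/(24); at h = 0 this is 2/3.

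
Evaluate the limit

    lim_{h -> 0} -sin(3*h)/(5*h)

Substitution gives 0/0.
Write it as (3/(-5))·sin(3h)/(3h); since sin(u)/u → 1, the limit is -3/5.

-3/5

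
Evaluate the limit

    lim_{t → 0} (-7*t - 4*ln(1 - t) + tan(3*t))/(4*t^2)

1/2

Substitution gives 0/0; apply L'Hôpital's rule 2 times.
After differentiating numerator and denominator 2 times the quotient is (18*tan(3*t)/cos(3*t)^2 + 4/(t - 1)^2)/(8); at t = 0 this is 1/2.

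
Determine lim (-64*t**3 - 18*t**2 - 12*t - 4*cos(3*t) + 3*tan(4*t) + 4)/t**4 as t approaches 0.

-27/2

Substitution gives 0/0; apply L'Hôpital's rule 4 times.
After differentiating numerator and denominator 4 times the quotient is (-324*cos(3*t) + 18432*tan(4*t)^5 + 30720*tan(4*t)^3 + 12288*tan(4*t))/(24); at t = 0 this is -27/2.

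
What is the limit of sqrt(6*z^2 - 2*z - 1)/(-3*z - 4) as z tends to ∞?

For large |z|, √(6*z^2 - 2*z - 1) ≈ √6·|z| and the denominator ≈ -3z.
Since z → +∞, |z| = z, giving √6/(-3) = -√(6)/3.

-√(6)/3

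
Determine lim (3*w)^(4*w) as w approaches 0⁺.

1

Base → 0⁺ and exponent → 0⁺: a 0^0 form.
Take logs: 4w·ln(3w). This is 0·(−∞); rewriting as ln(3w)/(1/(4w)) and applying L'Hôpital gives 0.
Hence the limit is e^0 = 1.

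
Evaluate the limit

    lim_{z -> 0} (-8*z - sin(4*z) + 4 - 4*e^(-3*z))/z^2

Substitution gives 0/0 (the numerator vanishes to order 2).
Expand each term to order z^2: the coefficient of z^2 in -4·e^(-3z) is -18 and in −sin(4z) is 0.
Lower-order terms cancel with the polynomial part, so the numerator is (-18)·z^2 + o(z^2), and the limit is (-18)/(1) = -18.

-18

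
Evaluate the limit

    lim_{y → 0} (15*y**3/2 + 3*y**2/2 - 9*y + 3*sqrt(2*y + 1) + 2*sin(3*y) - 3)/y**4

-15/8

Substitution gives 0/0 (the numerator vanishes to order 4).
Expand each term to order y^4: the coefficient of y^4 in 2·sin(3y) is 0 and in 3·√(1 + 2y) is -15/8.
Lower-order terms cancel with the polynomial part, so the numerator is (-15/8)·y^4 + o(y^4), and the limit is (-15/8)/(1) = -15/8.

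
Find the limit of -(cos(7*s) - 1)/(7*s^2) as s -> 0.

7/2

Direct substitution gives 0/0.
Apply L'Hôpital: lim (-7*sin(7*s))/(-14*s), still 0/0.
After 2 applications of L'Hôpital's rule the quotient is (-49*cos(7*s))/(-14); substituting s = 0 gives 7/2.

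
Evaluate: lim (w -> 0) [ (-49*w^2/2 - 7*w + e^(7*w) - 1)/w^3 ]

343/6

Direct substitution gives 0/0.
Apply L'Hôpital: lim (-49*w + 7*e^(7*w) - 7)/(3*w^2), still 0/0.
Apply L'Hôpital: lim (49*e^(7*w) - 49)/(6*w), still 0/0.
After 3 applications of L'Hôpital's rule the quotient is (343*e^(7*w))/(6); substituting w = 0 gives 343/6.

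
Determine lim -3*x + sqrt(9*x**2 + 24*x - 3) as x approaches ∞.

4

An ∞ − ∞ form. Rationalising with the conjugate, the difference becomes (24x - 3) / (√(9*x^2 + 24*x - 3) + 3x).
For large x the denominator behaves like 2·3x, so the quotient tends to 24/6 = 4.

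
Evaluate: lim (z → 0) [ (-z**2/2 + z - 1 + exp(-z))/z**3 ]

-1/6

Direct substitution gives 0/0.
Apply L'Hôpital: lim (-z + 1 - e^(-z))/(3*z^2), still 0/0.
Apply L'Hôpital: lim (-1 + e^(-z))/(6*z), still 0/0.
After 3 applications of L'Hôpital's rule the quotient is (-e^(-z))/(6); substituting z = 0 gives -1/6.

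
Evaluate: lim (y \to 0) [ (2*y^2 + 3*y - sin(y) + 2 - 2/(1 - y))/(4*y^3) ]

Substitution gives 0/0 (the numerator vanishes to order 3).
Expand each term to order y^3: the coefficient of y^3 in −sin(y) is 1/6 and in -2·1/(1 - y) is -2.
Lower-order terms cancel with the polynomial part, so the numerator is (-11/6)·y^3 + o(y^3), and the limit is (-11/6)/(4) = -11/24.

-11/24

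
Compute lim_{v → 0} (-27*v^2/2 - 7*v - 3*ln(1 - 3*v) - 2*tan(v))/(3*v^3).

Substitution gives 0/0 (the numerator vanishes to order 3).
Expand each term to order v^3: the coefficient of v^3 in -2·tan(v) is -2/3 and in -3·ln(1 - 3v) is 27.
Lower-order terms cancel with the polynomial part, so the numerator is (79/3)·v^3 + o(v^3), and the limit is (79/3)/(3) = 79/9.

79/9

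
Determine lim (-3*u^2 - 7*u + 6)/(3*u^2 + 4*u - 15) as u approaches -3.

At u = -3 both the top and bottom vanish — a removable singularity. Factoring out (u + 3) from each leaves (2 - 3*u)/(3*u - 5), which at u = -3 equals -11/14.

-11/14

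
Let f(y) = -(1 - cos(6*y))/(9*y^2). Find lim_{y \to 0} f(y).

Substitution gives 0/0.
Use (1 − cos u)/u² → 1/2 with u = 6y: the limit is 6²/(2·(-9)) = -2.

-2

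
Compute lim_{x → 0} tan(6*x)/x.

6

Substitution gives 0/0.
Since tan(u)/u → 1 as u → 0, tan(6x)/(6x) → 1 and the limit is 6.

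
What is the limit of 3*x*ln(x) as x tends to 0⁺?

This is a 0·(−∞) form. Rewrite as 3·ln(x) / x^(−1) and apply L'Hôpital:
the derivative quotient is 3·(1/x) / (−1·x^(−2)) = (-3/1)·x^1 → 0.

0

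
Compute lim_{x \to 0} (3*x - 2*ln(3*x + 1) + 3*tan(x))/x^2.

9

Substitution gives 0/0 (the numerator vanishes to order 2).
Expand each term to order x^2: the coefficient of x^2 in 3·tan(x) is 0 and in -2·ln(1 + 3x) is 9.
Lower-order terms cancel with the polynomial part, so the numerator is (9)·x^2 + o(x^2), and the limit is (9)/(1) = 9.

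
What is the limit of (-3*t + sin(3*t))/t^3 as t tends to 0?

Direct substitution gives 0/0.
Apply L'Hôpital: lim (3*cos(3*t) - 3)/(3*t^2), still 0/0.
Apply L'Hôpital: lim (-9*sin(3*t))/(6*t), still 0/0.
After 3 applications of L'Hôpital's rule the quotient is (-27*cos(3*t))/(6); substituting t = 0 gives -9/2.

-9/2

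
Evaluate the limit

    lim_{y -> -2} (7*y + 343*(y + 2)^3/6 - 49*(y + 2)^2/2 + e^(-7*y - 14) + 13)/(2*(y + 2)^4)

2401/48

Direct substitution gives 0/0.
Apply L'Hôpital: lim (-49*y + 343*(y + 2)^2/2 - 7*e^(-7*y - 14) - 91)/(8*(y + 2)^3), still 0/0.
Apply L'Hôpital: lim (343*y + 49*e^(-7*y - 14) + 637)/(24*(y + 2)^2), still 0/0.
Apply L'Hôpital: lim (343 - 343*e^(-7*y - 14))/(48*y + 96), still 0/0.
After 4 applications of L'Hôpital's rule the quotient is (2401*e^(-7*y - 14))/(48); substituting y = -2 gives 2401/48.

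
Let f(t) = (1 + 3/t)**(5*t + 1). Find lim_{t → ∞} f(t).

Write it as [(1 + 3/t)^t]^(5) · (1 + 3/t)^(1). The bracketed term tends to e^(3) and the second factor to 1, so the limit is e^(15).

e^(15)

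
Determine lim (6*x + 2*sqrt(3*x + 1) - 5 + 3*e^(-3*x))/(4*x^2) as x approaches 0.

45/16

Substitution gives 0/0; apply L'Hôpital's rule 2 times.
After differentiating numerator and denominator 2 times the quotient is (27*e^(-3*x) - 9/(2*(3*x + 1)^(3/2)))/(8); at x = 0 this is 45/16.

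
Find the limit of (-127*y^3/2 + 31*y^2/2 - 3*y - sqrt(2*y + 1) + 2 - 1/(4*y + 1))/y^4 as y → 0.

Substitution gives 0/0 (the numerator vanishes to order 4).
Expand each term to order y^4: the coefficient of y^4 in −1/(1 + 4y) is -256 and in −√(1 + 2y) is 5/8.
Lower-order terms cancel with the polynomial part, so the numerator is (-2043/8)·y^4 + o(y^4), and the limit is (-2043/8)/(1) = -2043/8.

-2043/8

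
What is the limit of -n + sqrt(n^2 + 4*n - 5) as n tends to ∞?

2

An ∞ − ∞ form. Rationalising with the conjugate, the difference becomes (4n - 5) / (√(n^2 + 4*n - 5) + n).
For large n the denominator behaves like 2·n, so the quotient tends to 4/2 = 2.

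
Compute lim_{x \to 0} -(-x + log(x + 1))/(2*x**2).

1/4

Direct substitution gives 0/0.
Apply L'Hôpital: lim (-1 + 1/(x + 1))/(-4*x), still 0/0.
After 2 applications of L'Hôpital's rule the quotient is (-1/(x + 1)^2)/(-4); substituting x = 0 gives 1/4.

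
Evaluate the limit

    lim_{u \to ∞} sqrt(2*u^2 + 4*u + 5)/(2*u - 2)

For large |u|, √(2*u^2 + 4*u + 5) ≈ √2·|u| and the denominator ≈ 2u.
Since u → +∞, |u| = u, giving √2/(2) = √(2)/2.

√(2)/2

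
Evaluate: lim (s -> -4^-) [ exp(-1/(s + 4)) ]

As s → -4⁻, -1/(s + 4) → +∞, so e^(-1/(s + 4)) → ∞.

∞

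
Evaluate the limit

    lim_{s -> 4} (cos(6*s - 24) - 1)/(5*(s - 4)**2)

-18/5

Direct substitution gives 0/0.
Apply L'Hôpital: lim (-6*sin(6*s - 24))/(10*s - 40), still 0/0.
After 2 applications of L'Hôpital's rule the quotient is (-36*cos(6*s - 24))/(10); substituting s = 4 gives -18/5.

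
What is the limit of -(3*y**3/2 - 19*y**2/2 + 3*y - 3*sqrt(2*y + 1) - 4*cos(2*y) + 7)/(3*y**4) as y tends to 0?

19/72

Substitution gives 0/0 (the numerator vanishes to order 4).
Expand each term to order y^4: the coefficient of y^4 in -3·√(1 + 2y) is 15/8 and in -4·cos(2y) is -8/3.
Lower-order terms cancel with the polynomial part, so the numerator is (-19/24)·y^4 + o(y^4), and the limit is (-19/24)/(-3) = 19/72.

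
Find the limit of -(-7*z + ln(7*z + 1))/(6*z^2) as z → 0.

Direct substitution gives 0/0.
Apply L'Hôpital: lim (-7 + 7/(7*z + 1))/(-12*z), still 0/0.
After 2 applications of L'Hôpital's rule the quotient is (-49/(7*z + 1)^2)/(-12); substituting z = 0 gives 49/12.

49/12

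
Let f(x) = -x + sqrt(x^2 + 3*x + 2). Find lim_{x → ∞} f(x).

This has the form ∞ − ∞. Multiply and divide by the conjugate √(x^2 + 3*x + 2) + x.
That gives (3x + 2) / (√(x^2 + 3*x + 2) + x).
Divide numerator and denominator by x: the limit is 3/(2·1) = 3/2.

3/2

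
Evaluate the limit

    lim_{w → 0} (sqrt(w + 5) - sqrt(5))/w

Substitution gives 0/0. Multiply numerator and denominator by the conjugate √(5 + w) + √5.
The numerator becomes (5 + w) − 5 = w, so the expression simplifies to 1/(√(5 + w) + √5).
Letting w → 0 gives 1/(2√5) = √(5)/10.

√(5)/10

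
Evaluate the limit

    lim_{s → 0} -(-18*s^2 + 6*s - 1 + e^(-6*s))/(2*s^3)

18

Direct substitution gives 0/0.
Apply L'Hôpital: lim (-36*s + 6 - 6*e^(-6*s))/(-6*s^2), still 0/0.
Apply L'Hôpital: lim (-36 + 36*e^(-6*s))/(-12*s), still 0/0.
After 3 applications of L'Hôpital's rule the quotient is (-216*e^(-6*s))/(-12); substituting s = 0 gives 18.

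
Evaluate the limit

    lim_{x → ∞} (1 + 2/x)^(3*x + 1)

e^(6)

Write it as [(1 + 2/x)^x]^(3) · (1 + 2/x)^(1). The bracketed term tends to e^(2) and the second factor to 1, so the limit is e^(6).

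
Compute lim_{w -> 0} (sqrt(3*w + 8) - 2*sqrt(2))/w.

3*√(2)/8

Substitution gives 0/0. Multiply numerator and denominator by the conjugate √(8 + 3w) + √8.
The numerator becomes (8 + 3w) − 8 = 3w, so the expression simplifies to 3/(√(8 + 3w) + √8).
Letting w → 0 gives 3/(2√8) = 3*√(2)/8.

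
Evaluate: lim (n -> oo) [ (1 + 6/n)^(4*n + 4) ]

Write it as [(1 + 6/n)^n]^(4) · (1 + 6/n)^(4). The bracketed term tends to e^(6) and the second factor to 1, so the limit is e^(24).

e^(24)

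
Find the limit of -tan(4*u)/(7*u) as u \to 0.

-4/7

Substitution gives 0/0.
Since tan(θ)/θ → 1 as θ → 0, tan(4u)/(4u) → 1 and the limit is 4/(-7) = -4/7.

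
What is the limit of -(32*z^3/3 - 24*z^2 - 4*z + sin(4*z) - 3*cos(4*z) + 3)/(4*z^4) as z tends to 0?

Substitution gives 0/0; apply L'Hôpital's rule 4 times.
After differentiating numerator and denominator 4 times the quotient is (256*sin(4*z) - 768*cos(4*z))/(-96); at z = 0 this is 8.

8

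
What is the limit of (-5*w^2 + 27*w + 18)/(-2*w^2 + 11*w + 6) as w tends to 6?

33/13

Since w = 6 makes numerator and denominator zero, (w - 6) divides both.
Cancelling it gives (-5*w - 3)/(-2*w - 1); now plug in w = 6 to get 33/13.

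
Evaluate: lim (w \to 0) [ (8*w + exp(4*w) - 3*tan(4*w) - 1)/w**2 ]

Substitution gives 0/0 (the numerator vanishes to order 2).
Expand each term to order w^2: the coefficient of w^2 in e^(4w) is 8 and in -3·tan(4w) is 0.
Lower-order terms cancel with the polynomial part, so the numerator is (8)·w^2 + o(w^2), and the limit is (8)/(1) = 8.

8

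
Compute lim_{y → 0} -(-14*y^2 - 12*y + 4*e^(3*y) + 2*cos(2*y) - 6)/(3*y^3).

Substitution gives 0/0; apply L'Hôpital's rule 3 times.
After differentiating numerator and denominator 3 times the quotient is (108*e^(3*y) + 16*sin(2*y))/(-18); at y = 0 this is -6.

-6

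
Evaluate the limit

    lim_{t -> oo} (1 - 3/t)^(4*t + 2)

Write it as [(1 - 3/t)^t]^(4) · (1 - 3/t)^(2). The bracketed term tends to e^(-3) and the second factor to 1, so the limit is e^(-12).

e^(-12)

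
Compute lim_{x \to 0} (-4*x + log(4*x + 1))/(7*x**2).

Direct substitution gives 0/0.
Apply L'Hôpital: lim (-4 + 4/(4*x + 1))/(14*x), still 0/0.
After 2 applications of L'Hôpital's rule the quotient is (-16/(4*x + 1)^2)/(14); substituting x = 0 gives -8/7.

-8/7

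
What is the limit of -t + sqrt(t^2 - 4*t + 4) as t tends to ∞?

An ∞ − ∞ form. Rationalising with the conjugate, the difference becomes (-4t + 4) / (√(t^2 - 4*t + 4) + t).
For large t the denominator behaves like 2·t, so the quotient tends to -4/2 = -2.

-2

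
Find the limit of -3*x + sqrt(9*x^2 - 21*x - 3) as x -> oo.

-7/2

An ∞ − ∞ form. Rationalising with the conjugate, the difference becomes (-21x - 3) / (√(9*x^2 - 21*x - 3) + 3x).
For large x the denominator behaves like 2·3x, so the quotient tends to -21/6 = -7/2.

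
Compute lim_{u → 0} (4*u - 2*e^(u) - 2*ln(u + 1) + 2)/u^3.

Substitution gives 0/0; apply L'Hôpital's rule 3 times.
After differentiating numerator and denominator 3 times the quotient is (-2*e^(u) - 4/(u + 1)^3)/(6); at u = 0 this is -1.

-1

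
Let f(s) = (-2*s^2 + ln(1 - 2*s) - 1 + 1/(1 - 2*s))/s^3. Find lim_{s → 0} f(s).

Substitution gives 0/0; apply L'Hôpital's rule 3 times.
After differentiating numerator and denominator 3 times the quotient is (32*(s + 1)/(2*s - 1)^4)/(6); at s = 0 this is 16/3.

16/3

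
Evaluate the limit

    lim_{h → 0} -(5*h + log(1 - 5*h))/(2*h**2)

25/4

Direct substitution gives 0/0.
Apply L'Hôpital: lim (5 - 5/(1 - 5*h))/(-4*h), still 0/0.
After 2 applications of L'Hôpital's rule the quotient is (-25/(1 - 5*h)^2)/(-4); substituting h = 0 gives 25/4.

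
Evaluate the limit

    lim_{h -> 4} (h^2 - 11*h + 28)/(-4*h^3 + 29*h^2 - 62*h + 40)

3/22

Direct substitution gives 0/0, so factor. Both numerator and denominator have (h - 4) as a factor.
After cancelling, the expression reduces to (h - 7)/(-4*h^2 + 13*h - 10).
Substituting h = 4 gives 3/22.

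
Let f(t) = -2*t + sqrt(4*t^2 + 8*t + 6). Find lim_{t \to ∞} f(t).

2

An ∞ − ∞ form. Rationalising with the conjugate, the difference becomes (8t + 6) / (√(4*t^2 + 8*t + 6) + 2t).
For large t the denominator behaves like 2·2t, so the quotient tends to 8/4 = 2.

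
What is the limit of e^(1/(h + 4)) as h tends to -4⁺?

∞

As h → -4⁺, 1/(h + 4) → +∞, so e^(1/(h + 4)) → ∞.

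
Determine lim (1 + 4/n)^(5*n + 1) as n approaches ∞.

Let L be the limit and take ln: ln L = lim (5n + 1)·ln(1 + 4/n) = lim (5n + 1)·(4/n + O(1/n²)) = 20.
Hence L = e^(20).

e^(20)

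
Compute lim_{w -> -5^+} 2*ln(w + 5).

-∞

As w → -5⁺, w + 5 → 0⁺ and ln(w + 5) → −∞.
Multiplying by 2 gives -∞.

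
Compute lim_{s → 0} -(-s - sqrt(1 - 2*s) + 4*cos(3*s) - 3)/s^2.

Substitution gives 0/0; apply L'Hôpital's rule 2 times.
After differentiating numerator and denominator 2 times the quotient is (-36*cos(3*s) + (1 - 2*s)^(-3/2))/(-2); at s = 0 this is 35/2.

35/2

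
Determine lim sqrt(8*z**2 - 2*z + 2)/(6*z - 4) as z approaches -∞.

-√(2)/3

For large |z|, √(8*z^2 - 2*z + 2) ≈ √8·|z| and the denominator ≈ 6z.
Since z → −∞, |z| = −z, giving −√8/(6) = -√(2)/3.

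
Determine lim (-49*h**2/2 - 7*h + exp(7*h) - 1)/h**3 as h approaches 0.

Direct substitution gives 0/0.
Apply L'Hôpital: lim (-49*h + 7*e^(7*h) - 7)/(3*h^2), still 0/0.
Apply L'Hôpital: lim (49*e^(7*h) - 49)/(6*h), still 0/0.
After 3 applications of L'Hôpital's rule the quotient is (343*e^(7*h))/(6); substituting h = 0 gives 343/6.

343/6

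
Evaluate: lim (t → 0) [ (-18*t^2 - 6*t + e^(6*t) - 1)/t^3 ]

36

Direct substitution gives 0/0.
Apply L'Hôpital: lim (-36*t + 6*e^(6*t) - 6)/(3*t^2), still 0/0.
Apply L'Hôpital: lim (36*e^(6*t) - 36)/(6*t), still 0/0.
After 3 applications of L'Hôpital's rule the quotient is (216*e^(6*t))/(6); substituting t = 0 gives 36.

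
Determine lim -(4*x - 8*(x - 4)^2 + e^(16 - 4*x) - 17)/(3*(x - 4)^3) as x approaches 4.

32/9

Direct substitution gives 0/0.
Apply L'Hôpital: lim (-16*x - 4*e^(16 - 4*x) + 68)/(-9*(x - 4)^2), still 0/0.
Apply L'Hôpital: lim (16*e^(16 - 4*x) - 16)/(72 - 18*x), still 0/0.
After 3 applications of L'Hôpital's rule the quotient is (-64*e^(16 - 4*x))/(-18); substituting x = 4 gives 32/9.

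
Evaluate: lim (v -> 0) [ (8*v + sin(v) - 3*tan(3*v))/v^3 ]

Substitution gives 0/0 (the numerator vanishes to order 3).
Expand each term to order v^3: the coefficient of v^3 in -3·tan(3v) is -27 and in sin(v) is -1/6.
Lower-order terms cancel with the polynomial part, so the numerator is (-163/6)·v^3 + o(v^3), and the limit is (-163/6)/(1) = -163/6.

-163/6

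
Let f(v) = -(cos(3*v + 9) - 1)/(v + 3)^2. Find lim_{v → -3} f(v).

9/2

Direct substitution gives 0/0.
Apply L'Hôpital: lim (-3*sin(3*v + 9))/(-2*v - 6), still 0/0.
After 2 applications of L'Hôpital's rule the quotient is (-9*cos(3*v + 9))/(-2); substituting v = -3 gives 9/2.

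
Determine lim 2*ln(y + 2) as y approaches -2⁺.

-∞

As y → -2⁺, y + 2 → 0⁺ and ln(y + 2) → −∞.
Multiplying by 2 gives -∞.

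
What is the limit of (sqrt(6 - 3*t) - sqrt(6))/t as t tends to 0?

A 0/0 form; rationalise with √(6 - 3t) + √6. This collapses the numerator to -3t, leaving -3/(√(6 - 3t) + √6) → -3/(2√6) = -√(6)/4.

-√(6)/4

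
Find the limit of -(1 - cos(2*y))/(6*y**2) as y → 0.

Substitution gives 0/0.
Use (1 − cos u)/u² → 1/2 with u = 2y: the limit is 2²/(2·(-6)) = -1/3.

-1/3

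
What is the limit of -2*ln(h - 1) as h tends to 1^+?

∞

As h → 1⁺, h - 1 → 0⁺ and ln(h - 1) → −∞.
Multiplying by -2 gives ∞.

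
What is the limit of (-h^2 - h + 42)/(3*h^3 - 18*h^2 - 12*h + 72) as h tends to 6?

Direct substitution gives 0/0, so factor. Both numerator and denominator have (h - 6) as a factor.
After cancelling, the expression reduces to (-h - 7)/(3*h^2 - 12).
Substituting h = 6 gives -13/96.

-13/96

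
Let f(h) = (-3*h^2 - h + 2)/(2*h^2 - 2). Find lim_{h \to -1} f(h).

Since h = -1 makes numerator and denominator zero, (h + 1) divides both.
Cancelling it gives (2 - 3*h)/(2*h - 2); now plug in h = -1 to get -5/4.

-5/4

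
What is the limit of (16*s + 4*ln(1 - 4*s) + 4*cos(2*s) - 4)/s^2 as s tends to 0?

Substitution gives 0/0 (the numerator vanishes to order 2).
Expand each term to order s^2: the coefficient of s^2 in 4·ln(1 - 4s) is -32 and in 4·cos(2s) is -8.
Lower-order terms cancel with the polynomial part, so the numerator is (-40)·s^2 + o(s^2), and the limit is (-40)/(1) = -40.

-40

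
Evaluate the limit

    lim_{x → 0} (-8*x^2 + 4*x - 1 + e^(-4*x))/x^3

Direct substitution gives 0/0.
Apply L'Hôpital: lim (-16*x + 4 - 4*e^(-4*x))/(3*x^2), still 0/0.
Apply L'Hôpital: lim (-16 + 16*e^(-4*x))/(6*x), still 0/0.
After 3 applications of L'Hôpital's rule the quotient is (-64*e^(-4*x))/(6); substituting x = 0 gives -32/3.

-32/3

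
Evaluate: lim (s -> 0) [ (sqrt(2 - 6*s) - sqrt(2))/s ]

A 0/0 form; rationalise with √(2 - 6s) + √2. This collapses the numerator to -6s, leaving -6/(√(2 - 6s) + √2) → -6/(2√2) = -3*√(2)/2.

-3*√(2)/2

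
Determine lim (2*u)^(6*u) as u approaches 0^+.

Base → 0⁺ and exponent → 0⁺: a 0^0 form.
Take logs: 6u·ln(2u). This is 0·(−∞); rewriting as ln(2u)/(1/(6u)) and applying L'Hôpital gives 0.
Hence the limit is e^0 = 1.

1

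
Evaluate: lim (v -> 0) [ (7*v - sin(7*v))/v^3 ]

Direct substitution gives 0/0.
Apply L'Hôpital: lim (7 - 7*cos(7*v))/(3*v^2), still 0/0.
Apply L'Hôpital: lim (49*sin(7*v))/(6*v), still 0/0.
After 3 applications of L'Hôpital's rule the quotient is (343*cos(7*v))/(6); substituting v = 0 gives 343/6.

343/6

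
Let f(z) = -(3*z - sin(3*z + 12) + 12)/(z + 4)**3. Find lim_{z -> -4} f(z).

-9/2

Direct substitution gives 0/0.
Apply L'Hôpital: lim (3 - 3*cos(3*z + 12))/(-3*(z + 4)^2), still 0/0.
Apply L'Hôpital: lim (9*sin(3*z + 12))/(-6*z - 24), still 0/0.
After 3 applications of L'Hôpital's rule the quotient is (27*cos(3*z + 12))/(-6); substituting z = -4 gives -9/2.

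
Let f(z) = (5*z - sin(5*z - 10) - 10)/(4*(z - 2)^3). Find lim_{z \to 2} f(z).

Direct substitution gives 0/0.
Apply L'Hôpital: lim (5 - 5*cos(5*z - 10))/(12*(z - 2)^2), still 0/0.
Apply L'Hôpital: lim (25*sin(5*z - 10))/(24*z - 48), still 0/0.
After 3 applications of L'Hôpital's rule the quotient is (125*cos(5*z - 10))/(24); substituting z = 2 gives 125/24.

125/24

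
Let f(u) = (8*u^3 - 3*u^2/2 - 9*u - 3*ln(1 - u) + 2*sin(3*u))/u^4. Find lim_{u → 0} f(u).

Substitution gives 0/0 (the numerator vanishes to order 4).
Expand each term to order u^4: the coefficient of u^4 in 2·sin(3u) is 0 and in -3·ln(1 - u) is 3/4.
Lower-order terms cancel with the polynomial part, so the numerator is (3/4)·u^4 + o(u^4), and the limit is (3/4)/(1) = 3/4.

3/4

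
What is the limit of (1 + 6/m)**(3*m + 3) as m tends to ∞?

e^(18)

The base → 1 and the exponent → ∞: a 1^∞ form.
Take logarithms: (3m + 3)·ln(1 + 6/m). Since ln(1+u) ~ u for small u, this behaves like (3m)·(6/m) → 18.
So the limit is e^(18).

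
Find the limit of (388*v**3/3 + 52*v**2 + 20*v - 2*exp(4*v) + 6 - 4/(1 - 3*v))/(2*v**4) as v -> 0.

Substitution gives 0/0; apply L'Hôpital's rule 4 times.
After differentiating numerator and denominator 4 times the quotient is (-512*e^(4*v) + 7776/(3*v - 1)^5)/(48); at v = 0 this is -518/3.

-518/3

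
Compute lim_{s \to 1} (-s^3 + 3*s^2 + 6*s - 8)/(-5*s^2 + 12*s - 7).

9/2

Since s = 1 makes numerator and denominator zero, (s - 1) divides both.
Cancelling it gives (-s^2 + 2*s + 8)/(7 - 5*s); now plug in s = 1 to get 9/2.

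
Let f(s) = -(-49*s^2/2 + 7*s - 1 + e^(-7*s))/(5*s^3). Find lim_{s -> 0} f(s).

343/30

Direct substitution gives 0/0.
Apply L'Hôpital: lim (-49*s + 7 - 7*e^(-7*s))/(-15*s^2), still 0/0.
Apply L'Hôpital: lim (-49 + 49*e^(-7*s))/(-30*s), still 0/0.
After 3 applications of L'Hôpital's rule the quotient is (-343*e^(-7*s))/(-30); substituting s = 0 gives 343/30.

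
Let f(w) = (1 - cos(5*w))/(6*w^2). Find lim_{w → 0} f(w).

25/12

Substitution gives 0/0.
Use (1 − cos u)/u² → 1/2 with u = 5w: the limit is 5²/(2·6) = 25/12.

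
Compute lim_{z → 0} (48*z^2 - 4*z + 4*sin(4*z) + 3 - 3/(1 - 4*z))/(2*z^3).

-352/3

Substitution gives 0/0 (the numerator vanishes to order 3).
Expand each term to order z^3: the coefficient of z^3 in 4·sin(4z) is -128/3 and in -3·1/(1 - 4z) is -192.
Lower-order terms cancel with the polynomial part, so the numerator is (-704/3)·z^3 + o(z^3), and the limit is (-704/3)/(2) = -352/3.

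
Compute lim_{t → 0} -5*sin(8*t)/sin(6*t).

-20/3

Substitution gives 0/0.
Divide numerator and denominator by t: sin(8t)/t → 8 and sin(6t)/t → 6, so the limit is -5·8/6 = -20/3.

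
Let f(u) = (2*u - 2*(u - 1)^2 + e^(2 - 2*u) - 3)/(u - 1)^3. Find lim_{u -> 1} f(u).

Direct substitution gives 0/0.
Apply L'Hôpital: lim (-4*u - 2*e^(2 - 2*u) + 6)/(3*(u - 1)^2), still 0/0.
Apply L'Hôpital: lim (4*e^(2 - 2*u) - 4)/(6*u - 6), still 0/0.
After 3 applications of L'Hôpital's rule the quotient is (-8*e^(2 - 2*u))/(6); substituting u = 1 gives -4/3.

-4/3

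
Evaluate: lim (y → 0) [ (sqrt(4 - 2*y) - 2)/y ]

A 0/0 form; rationalise with √(4 - 2y) + √4. This collapses the numerator to -2y, leaving -2/(√(4 - 2y) + √4) → -2/(2√4) = -1/2.

-1/2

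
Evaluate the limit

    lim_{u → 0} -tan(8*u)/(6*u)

Substitution gives 0/0.
Since tan(θ)/θ → 1 as θ → 0, tan(8u)/(8u) → 1 and the limit is 8/(-6) = -4/3.

-4/3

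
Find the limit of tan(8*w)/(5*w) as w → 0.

Substitution gives 0/0.
Since tan(u)/u → 1 as u → 0, tan(8w)/(8w) → 1 and the limit is 8/5.

8/5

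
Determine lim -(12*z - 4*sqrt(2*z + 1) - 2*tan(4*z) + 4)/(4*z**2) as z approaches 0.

Substitution gives 0/0 (the numerator vanishes to order 2).
Expand each term to order z^2: the coefficient of z^2 in -4·√(1 + 2z) is 2 and in -2·tan(4z) is 0.
Lower-order terms cancel with the polynomial part, so the numerator is (2)·z^2 + o(z^2), and the limit is (2)/(-4) = -1/2.

-1/2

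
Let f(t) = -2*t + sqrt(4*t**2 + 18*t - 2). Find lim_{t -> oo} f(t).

9/2

This has the form ∞ − ∞. Multiply and divide by the conjugate √(4*t^2 + 18*t - 2) + 2t.
That gives (18t - 2) / (√(4*t^2 + 18*t - 2) + 2t).
Divide numerator and denominator by t: the limit is 18/(2·2) = 9/2.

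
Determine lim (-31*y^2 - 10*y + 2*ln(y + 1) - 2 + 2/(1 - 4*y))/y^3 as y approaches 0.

Substitution gives 0/0; apply L'Hôpital's rule 3 times.
After differentiating numerator and denominator 3 times the quotient is (768/(4*y - 1)^4 + 4/(y + 1)^3)/(6); at y = 0 this is 386/3.

386/3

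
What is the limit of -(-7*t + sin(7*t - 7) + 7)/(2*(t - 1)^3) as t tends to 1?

Direct substitution gives 0/0.
Apply L'Hôpital: lim (7*cos(7*t - 7) - 7)/(-6*(t - 1)^2), still 0/0.
Apply L'Hôpital: lim (-49*sin(7*t - 7))/(12 - 12*t), still 0/0.
After 3 applications of L'Hôpital's rule the quotient is (-343*cos(7*t - 7))/(-12); substituting t = 1 gives 343/12.

343/12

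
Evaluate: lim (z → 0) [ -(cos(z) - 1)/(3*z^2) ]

1/6

Direct substitution gives 0/0.
Apply L'Hôpital: lim (-sin(z))/(-6*z), still 0/0.
After 2 applications of L'Hôpital's rule the quotient is (-cos(z))/(-6); substituting z = 0 gives 1/6.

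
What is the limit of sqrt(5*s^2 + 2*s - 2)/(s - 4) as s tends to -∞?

For large |s|, √(5*s^2 + 2*s - 2) ≈ √5·|s| and the denominator ≈ s.
Since s → −∞, |s| = −s, giving −√5/(1) = -√(5).

-√(5)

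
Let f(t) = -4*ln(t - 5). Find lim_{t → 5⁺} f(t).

As t → 5⁺, t - 5 → 0⁺ and ln(t - 5) → −∞.
Multiplying by -4 gives ∞.

∞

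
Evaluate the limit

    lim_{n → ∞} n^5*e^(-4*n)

Write as n^5/e^{4n}, an ∞/∞ form.
Exponential growth dominates any polynomial, so repeated L'Hôpital (or the standard result) gives 0.

0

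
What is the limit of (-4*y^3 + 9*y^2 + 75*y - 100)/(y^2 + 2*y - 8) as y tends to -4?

At y = -4 both the top and bottom vanish — a removable singularity. Factoring out (y + 4) from each leaves (-4*y^2 + 25*y - 25)/(y - 2), which at y = -4 equals 63/2.

63/2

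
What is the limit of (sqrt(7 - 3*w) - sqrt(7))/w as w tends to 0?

-3*√(7)/14

Substitution gives 0/0. Multiply numerator and denominator by the conjugate √(7 - 3w) + √7.
The numerator becomes (7 - 3w) − 7 = -3w, so the expression simplifies to -3/(√(7 - 3w) + √7).
Letting w → 0 gives -3/(2√7) = -3*√(7)/14.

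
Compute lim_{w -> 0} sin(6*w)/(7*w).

Substitution gives 0/0.
Write it as (6/7)·sin(6w)/(6w); since sin(u)/u → 1, the limit is 6/7.

6/7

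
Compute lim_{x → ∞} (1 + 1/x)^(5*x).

Write it as [(1 + 1/x)^x]^(5) · (1 + 1/x)^(0). The bracketed term tends to e^(1) and the second factor to 1, so the limit is e^(5).

e^(5)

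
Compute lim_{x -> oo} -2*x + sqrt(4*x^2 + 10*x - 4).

An ∞ − ∞ form. Rationalising with the conjugate, the difference becomes (10x - 4) / (√(4*x^2 + 10*x - 4) + 2x).
For large x the denominator behaves like 2·2x, so the quotient tends to 10/4 = 5/2.

5/2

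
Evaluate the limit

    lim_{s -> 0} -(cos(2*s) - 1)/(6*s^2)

Direct substitution gives 0/0.
Apply L'Hôpital: lim (-2*sin(2*s))/(-12*s), still 0/0.
After 2 applications of L'Hôpital's rule the quotient is (-4*cos(2*s))/(-12); substituting s = 0 gives 1/3.

1/3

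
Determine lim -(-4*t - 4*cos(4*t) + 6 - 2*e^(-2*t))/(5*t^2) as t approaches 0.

Substitution gives 0/0 (the numerator vanishes to order 2).
Expand each term to order t^2: the coefficient of t^2 in -2·e^(-2t) is -4 and in -4·cos(4t) is 32.
Lower-order terms cancel with the polynomial part, so the numerator is (28)·t^2 + o(t^2), and the limit is (28)/(-5) = -28/5.

-28/5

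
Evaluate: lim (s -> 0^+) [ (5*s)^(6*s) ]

1

Base → 0⁺ and exponent → 0⁺: a 0^0 form.
Take logs: 6s·ln(5s). This is 0·(−∞); rewriting as ln(5s)/(1/(6s)) and applying L'Hôpital gives 0.
Hence the limit is e^0 = 1.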